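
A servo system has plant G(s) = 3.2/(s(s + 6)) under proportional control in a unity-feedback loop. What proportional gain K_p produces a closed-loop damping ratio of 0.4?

K_p = 17.6

Closed-loop characteristic equation: s² + 6s + K_p·3.2 = 0.
So ω_n = √(3.2K_p) and 2ζω_n = 6, giving ζ = 6/(2√(3.2K_p)).
Setting ζ = 0.4: √(3.2K_p) = 6/(2·0.4) = 7.5, so K_p = 56.25/3.2 = 17.6.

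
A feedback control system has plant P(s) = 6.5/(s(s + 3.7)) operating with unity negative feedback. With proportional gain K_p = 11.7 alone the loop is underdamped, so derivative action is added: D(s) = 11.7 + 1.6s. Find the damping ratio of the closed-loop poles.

ζ = 0.808

Forward path: (11.7 + 1.6s)·6.5/(s(s+3.7)). The closed-loop characteristic equation is s² + (3.7 + 6.5·1.6)s + 6.5·11.7 = 0.
That is s² + 14.1s + 76.05 = 0, so ω_n = 8.721 rad/s and ζ = 14.1/(2·8.721) = 0.8084.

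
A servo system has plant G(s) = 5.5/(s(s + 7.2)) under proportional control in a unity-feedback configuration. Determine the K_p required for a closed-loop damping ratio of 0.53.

Closed-loop characteristic equation: s² + 7.2s + K_p·5.5 = 0.
So ω_n = √(5.5K_p) and 2ζω_n = 7.2, giving ζ = 7.2/(2√(5.5K_p)).
Setting ζ = 0.53: √(5.5K_p) = 7.2/(2·0.53) = 6.792, so K_p = 46.14/5.5 = 8.39.

K_p = 8.39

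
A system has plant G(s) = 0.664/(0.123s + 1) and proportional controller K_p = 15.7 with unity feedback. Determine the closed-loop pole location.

s = -92.88

Closed loop: T(s) = K_p·G/(1+K_p·G) = 10.42/(0.123s + 1 + 10.42), with pole at s = −(1 + 10.42)/0.123 = −92.88.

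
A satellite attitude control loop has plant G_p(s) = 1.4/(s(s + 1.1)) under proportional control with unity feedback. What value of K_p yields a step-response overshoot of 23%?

From %OS = 100·exp(−πζ/√(1−ζ²)) = 23%, ζ = −ln(0.23)/√(π²+ln²(0.23)) = 0.4237.
Characteristic equation s² + 1.1s + 1.4K_p = 0 gives ζ = 1.1/(2√(1.4K_p)).
Setting ζ = 0.4237: √(1.4K_p) = 1.1/(2·0.4237) = 1.298, so K_p = 1.685/1.4 = 1.2.

K_p = 1.2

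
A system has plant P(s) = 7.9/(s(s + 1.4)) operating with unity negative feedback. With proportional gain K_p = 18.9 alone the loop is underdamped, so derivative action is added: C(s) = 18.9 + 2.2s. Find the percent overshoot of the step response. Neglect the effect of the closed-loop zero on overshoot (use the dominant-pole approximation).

Forward path: (18.9 + 2.2s)·7.9/(s(s+1.4)). The closed-loop characteristic equation is s² + (1.4 + 7.9·2.2)s + 7.9·18.9 = 0.
That is s² + 18.78s + 149.3 = 0, so ω_n = 12.22 rad/s and ζ = 18.78/(2·12.22) = 0.7685.
%OS = 100·exp(−πζ/√(1−ζ²)) = 2.3%.

2.3%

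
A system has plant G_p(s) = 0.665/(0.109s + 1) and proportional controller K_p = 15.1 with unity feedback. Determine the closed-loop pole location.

Closed loop: T(s) = K_p·G_p/(1+K_p·G_p) = 10.04/(0.109s + 1 + 10.04), with pole at s = −(1 + 10.04)/0.109 = −101.3.

s = -101.3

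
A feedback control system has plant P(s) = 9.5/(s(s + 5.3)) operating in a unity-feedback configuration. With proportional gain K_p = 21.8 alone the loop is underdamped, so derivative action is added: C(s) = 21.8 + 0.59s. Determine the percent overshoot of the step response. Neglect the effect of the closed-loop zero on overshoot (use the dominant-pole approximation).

27.6%

Forward path: (21.8 + 0.59s)·9.5/(s(s+5.3)). The closed-loop characteristic equation is s² + (5.3 + 9.5·0.59)s + 9.5·21.8 = 0.
That is s² + 10.9s + 207.1 = 0, so ω_n = 14.39 rad/s and ζ = 10.9/(2·14.39) = 0.3789.
%OS = 100·exp(−πζ/√(1−ζ²)) = 27.6%.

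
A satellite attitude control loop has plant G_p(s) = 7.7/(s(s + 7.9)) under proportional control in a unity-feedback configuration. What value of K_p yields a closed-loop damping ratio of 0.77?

Closed-loop characteristic equation: s² + 7.9s + K_p·7.7 = 0.
So ω_n = √(7.7K_p) and 2ζω_n = 7.9, giving ζ = 7.9/(2√(7.7K_p)).
Setting ζ = 0.77: √(7.7K_p) = 7.9/(2·0.77) = 5.13, so K_p = 26.32/7.7 = 3.42.

K_p = 3.42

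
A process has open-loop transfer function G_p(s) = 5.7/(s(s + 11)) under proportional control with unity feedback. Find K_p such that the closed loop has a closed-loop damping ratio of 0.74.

Closed-loop characteristic equation: s² + 11s + K_p·5.7 = 0.
So ω_n = √(5.7K_p) and 2ζω_n = 11, giving ζ = 11/(2√(5.7K_p)).
Setting ζ = 0.74: √(5.7K_p) = 11/(2·0.74) = 7.432, so K_p = 55.24/5.7 = 9.69.

K_p = 9.69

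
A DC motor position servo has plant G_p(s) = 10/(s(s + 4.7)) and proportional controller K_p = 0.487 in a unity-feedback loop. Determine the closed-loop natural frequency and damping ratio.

With unity feedback the closed-loop characteristic equation is s² + 4.7s + 0.487·10 = s² + 4.7s + 4.87 = 0.
Matching s² + 2ζω_n s + ω_n²: ω_n = √4.87 = 2.207 rad/s and 2ζω_n = 4.7, so ζ = 4.7/(2·2.207) = 1.06.

ω_n = 2.21 rad/s, ζ = 1.06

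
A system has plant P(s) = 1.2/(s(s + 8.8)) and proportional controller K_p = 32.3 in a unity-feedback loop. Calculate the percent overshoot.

The closed-loop denominator s² + 8.8s + 38.76 gives ω_n = √38.76 = 6.226 and ζ = 8.8/(2ω_n) = 0.7067.
%OS = 100·exp(−πζ/√(1−ζ²)) = 100·exp(−π·0.7067/√0.5005) = 4.34%.

4.34%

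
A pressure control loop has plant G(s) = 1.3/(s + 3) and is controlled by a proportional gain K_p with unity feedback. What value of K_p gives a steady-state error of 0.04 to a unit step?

The loop is type 0, so e_ss(step) = 1/(1 + K_pos) with K_pos = K_p·G(0).
G(0) = 0.4333. Require 1/(1 + K_p·0.4333) = 0.04, so 1 + 0.4333·K_p = 25.
K_p = (25 − 1)/0.4333 = 55.4.

K_p = 55.4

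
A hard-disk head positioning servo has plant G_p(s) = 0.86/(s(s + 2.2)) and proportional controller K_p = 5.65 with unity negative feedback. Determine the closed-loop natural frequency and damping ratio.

The closed-loop denominator is s(s+2.2) + 5.65·0.86 = s² + 2.2s + 4.859.
Matching s² + 2ζω_n s + ω_n²: ω_n = √4.859 = 2.204 rad/s and 2ζω_n = 2.2, so ζ = 2.2/(2·2.204) = 0.499.

ω_n = 2.2 rad/s, ζ = 0.499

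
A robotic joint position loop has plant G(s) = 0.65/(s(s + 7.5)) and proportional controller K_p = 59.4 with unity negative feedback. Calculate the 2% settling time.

From 1 + K_pG(s) = 0: s² + 7.5s + 38.61 = 0 ⇒ ω_n = 6.214, ζ = 0.6035.
2% settling time T_s ≈ 4/(ζω_n) = 4/3.75 = 1.07 s.

T_s ≈ 1.07 s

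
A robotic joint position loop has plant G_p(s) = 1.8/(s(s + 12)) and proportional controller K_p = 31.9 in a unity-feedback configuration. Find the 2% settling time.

Closed-loop characteristic equation: s² + 12s + 57.42 = 0, so ω_n = 7.578 rad/s and ζ = 12/(2·7.578) = 0.7918.
2% settling time T_s ≈ 4/(ζω_n) = 4/6 = 0.667 s.

T_s ≈ 0.667 s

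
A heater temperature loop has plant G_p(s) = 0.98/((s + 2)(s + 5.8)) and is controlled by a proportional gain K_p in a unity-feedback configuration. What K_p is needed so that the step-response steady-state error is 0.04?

Steady-state error for a unit step on this type-0 loop is 1/(1 + K_p·G_p(0)).
G_p(0) = 0.08448. Require 1/(1 + K_p·0.08448) = 0.04, so 1 + 0.08448·K_p = 25.
K_p = (25 − 1)/0.08448 = 284.

K_p = 284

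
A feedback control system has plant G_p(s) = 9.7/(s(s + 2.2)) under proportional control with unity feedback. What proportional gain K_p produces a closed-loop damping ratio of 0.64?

K_p = 0.305

Closed-loop characteristic equation: s² + 2.2s + K_p·9.7 = 0.
So ω_n = √(9.7K_p) and 2ζω_n = 2.2, giving ζ = 2.2/(2√(9.7K_p)).
Setting ζ = 0.64: √(9.7K_p) = 2.2/(2·0.64) = 1.719, so K_p = 2.954/9.7 = 0.305.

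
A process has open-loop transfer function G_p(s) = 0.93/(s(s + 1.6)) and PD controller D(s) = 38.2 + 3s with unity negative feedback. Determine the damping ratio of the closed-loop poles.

ζ = 0.368

Forward path: (38.2 + 3s)·0.93/(s(s+1.6)). The closed-loop characteristic equation is s² + (1.6 + 0.93·3)s + 0.93·38.2 = 0.
That is s² + 4.39s + 35.53 = 0, so ω_n = 5.96 rad/s and ζ = 4.39/(2·5.96) = 0.3683.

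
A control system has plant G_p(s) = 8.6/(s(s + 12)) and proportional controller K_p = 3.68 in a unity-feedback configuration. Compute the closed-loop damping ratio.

ζ = 1.07

1 + K_p·G_p(s) = 0 gives s² + 12s + 31.65 = 0.
Matching s² + 2ζω_n s + ω_n²: ω_n = √31.65 = 5.626 rad/s and 2ζω_n = 12, so ζ = 12/(2·5.626) = 1.07.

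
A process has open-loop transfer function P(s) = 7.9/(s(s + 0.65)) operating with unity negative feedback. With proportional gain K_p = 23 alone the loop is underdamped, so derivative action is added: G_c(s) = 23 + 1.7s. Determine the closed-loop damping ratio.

ζ = 0.522

Forward path: (23 + 1.7s)·7.9/(s(s+0.65)). The closed-loop characteristic equation is s² + (0.65 + 7.9·1.7)s + 7.9·23 = 0.
That is s² + 14.08s + 181.7 = 0, so ω_n = 13.48 rad/s and ζ = 14.08/(2·13.48) = 0.5223.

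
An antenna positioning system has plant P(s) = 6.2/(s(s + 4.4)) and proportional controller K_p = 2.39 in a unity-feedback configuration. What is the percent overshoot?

Closed-loop characteristic equation: s² + 4.4s + 14.82 = 0, so ω_n = 3.849 rad/s and ζ = 4.4/(2·3.849) = 0.5715.
%OS = 100·exp(−πζ/√(1−ζ²)) = 100·exp(−π·0.5715/√0.6734) = 11.2%.

11.2%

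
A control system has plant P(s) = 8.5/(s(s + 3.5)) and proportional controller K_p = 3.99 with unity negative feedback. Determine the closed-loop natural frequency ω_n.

1 + K_p·P(s) = 0 gives s² + 3.5s + 33.91 = 0.
So ω_n² = 33.91 ⇒ ω_n = 5.824 rad/s, and ζ = 3.5/(2ω_n) = 0.3.

ω_n = 5.82 rad/s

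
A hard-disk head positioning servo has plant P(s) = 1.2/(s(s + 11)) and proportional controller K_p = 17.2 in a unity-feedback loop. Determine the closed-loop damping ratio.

1 + K_p·P(s) = 0 gives s² + 11s + 20.64 = 0.
So ω_n² = 20.64 ⇒ ω_n = 4.543 rad/s, and ζ = 11/(2ω_n) = 1.21.

ζ = 1.21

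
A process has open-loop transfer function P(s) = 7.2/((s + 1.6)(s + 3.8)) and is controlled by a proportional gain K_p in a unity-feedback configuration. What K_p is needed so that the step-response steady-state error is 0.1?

For a type-0 loop with proportional control, e_ss = 1/(1 + K_p·P(0)).
P(0) = 1.184. Require 1/(1 + K_p·1.184) = 0.1, so 1 + 1.184·K_p = 10.
K_p = (10 − 1)/1.184 = 7.6.

K_p = 7.6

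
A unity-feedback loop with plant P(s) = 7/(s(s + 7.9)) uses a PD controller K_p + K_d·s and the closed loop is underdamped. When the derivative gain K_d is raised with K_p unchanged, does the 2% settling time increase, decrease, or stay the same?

decrease

Characteristic equation s² + (7.9 + 7K_d)s + 7K_p = 0: raising K_d increases ζω_n = (7.9+7K_d)/2 while the loop stays underdamped, so T_s ≈ 4/(ζω_n) decreases.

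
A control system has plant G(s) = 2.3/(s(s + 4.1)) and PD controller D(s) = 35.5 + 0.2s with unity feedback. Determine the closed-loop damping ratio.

ζ = 0.252

Forward path: (35.5 + 0.2s)·2.3/(s(s+4.1)). The closed-loop characteristic equation is s² + (4.1 + 2.3·0.2)s + 2.3·35.5 = 0.
That is s² + 4.56s + 81.65 = 0, so ω_n = 9.036 rad/s and ζ = 4.56/(2·9.036) = 0.2523.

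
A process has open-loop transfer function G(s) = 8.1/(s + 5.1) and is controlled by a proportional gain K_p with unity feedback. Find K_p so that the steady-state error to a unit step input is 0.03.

K_p = 20.4

The loop is type 0, so e_ss(step) = 1/(1 + K_pos) with K_pos = K_p·G(0).
G(0) = 1.588. Require 1/(1 + K_p·1.588) = 0.03, so 1 + 1.588·K_p = 33.33.
K_p = (33.33 − 1)/1.588 = 20.4.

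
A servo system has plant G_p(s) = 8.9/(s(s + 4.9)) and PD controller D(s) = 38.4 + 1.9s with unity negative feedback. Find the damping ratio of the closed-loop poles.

Forward path: (38.4 + 1.9s)·8.9/(s(s+4.9)). The closed-loop characteristic equation is s² + (4.9 + 8.9·1.9)s + 8.9·38.4 = 0.
That is s² + 21.81s + 341.8 = 0, so ω_n = 18.49 rad/s and ζ = 21.81/(2·18.49) = 0.5899.

ζ = 0.59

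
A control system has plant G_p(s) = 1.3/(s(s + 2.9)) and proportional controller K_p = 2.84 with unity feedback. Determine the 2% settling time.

T_s ≈ 2.76 s

The closed-loop denominator s² + 2.9s + 3.692 gives ω_n = √3.692 = 1.921 and ζ = 2.9/(2ω_n) = 0.7546.
2% settling time T_s ≈ 4/(ζω_n) = 4/1.45 = 2.76 s.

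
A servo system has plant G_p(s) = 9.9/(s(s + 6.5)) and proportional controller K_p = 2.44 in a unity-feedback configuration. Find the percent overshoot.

6.27%

Closed-loop characteristic equation: s² + 6.5s + 24.16 = 0, so ω_n = 4.915 rad/s and ζ = 6.5/(2·4.915) = 0.6613.
%OS = 100·exp(−πζ/√(1−ζ²)) = 100·exp(−π·0.6613/√0.5627) = 6.27%.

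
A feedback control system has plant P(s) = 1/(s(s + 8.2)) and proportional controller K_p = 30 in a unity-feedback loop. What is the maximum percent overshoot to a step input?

Closed-loop characteristic equation: s² + 8.2s + 30 = 0, so ω_n = 5.477 rad/s and ζ = 8.2/(2·5.477) = 0.7486.
%OS = 100·exp(−πζ/√(1−ζ²)) = 100·exp(−π·0.7486/√0.4397) = 2.88%.

2.88%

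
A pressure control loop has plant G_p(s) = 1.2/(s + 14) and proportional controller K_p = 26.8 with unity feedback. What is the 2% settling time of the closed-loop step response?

T_s ≈ 0.0867 s

Closed-loop transfer function: T(s) = K_p·G_p(s)/(1 + K_p·G_p(s)) = 32.16/(s + 14 + 32.16) = 32.16/(s + 46.16).
Time constant τ = 1/46.16 = 0.02166 s, so the 2% settling time is about 4τ = 0.0867 s.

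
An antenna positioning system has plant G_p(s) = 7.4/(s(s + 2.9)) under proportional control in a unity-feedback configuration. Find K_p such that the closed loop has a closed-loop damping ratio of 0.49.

K_p = 1.18

Closed-loop characteristic equation: s² + 2.9s + K_p·7.4 = 0.
So ω_n = √(7.4K_p) and 2ζω_n = 2.9, giving ζ = 2.9/(2√(7.4K_p)).
Setting ζ = 0.49: √(7.4K_p) = 2.9/(2·0.49) = 2.959, so K_p = 8.757/7.4 = 1.18.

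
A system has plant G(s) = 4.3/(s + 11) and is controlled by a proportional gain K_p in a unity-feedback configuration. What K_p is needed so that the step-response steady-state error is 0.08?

K_p = 29.4

The loop is type 0, so e_ss(step) = 1/(1 + K_pos) with K_pos = K_p·G(0).
G(0) = 0.3909. Require 1/(1 + K_p·0.3909) = 0.08, so 1 + 0.3909·K_p = 12.5.
K_p = (12.5 − 1)/0.3909 = 29.4.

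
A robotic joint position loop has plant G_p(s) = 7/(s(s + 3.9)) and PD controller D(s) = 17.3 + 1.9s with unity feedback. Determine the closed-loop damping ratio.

ζ = 0.781

Forward path: (17.3 + 1.9s)·7/(s(s+3.9)). The closed-loop characteristic equation is s² + (3.9 + 7·1.9)s + 7·17.3 = 0.
That is s² + 17.2s + 121.1 = 0, so ω_n = 11 rad/s and ζ = 17.2/(2·11) = 0.7815.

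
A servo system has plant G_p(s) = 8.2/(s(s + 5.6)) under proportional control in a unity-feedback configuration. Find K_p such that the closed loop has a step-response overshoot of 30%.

K_p = 7.47

From %OS = 100·exp(−πζ/√(1−ζ²)) = 30%, ζ = −ln(0.3)/√(π²+ln²(0.3)) = 0.3579.
Characteristic equation s² + 5.6s + 8.2K_p = 0 gives ζ = 5.6/(2√(8.2K_p)).
Setting ζ = 0.3579: √(8.2K_p) = 5.6/(2·0.3579) = 7.824, so K_p = 61.22/8.2 = 7.47.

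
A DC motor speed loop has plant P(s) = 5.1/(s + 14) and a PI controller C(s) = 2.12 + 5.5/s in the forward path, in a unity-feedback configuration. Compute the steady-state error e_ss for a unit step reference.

The open loop C(s)P(s) has a pole at the origin (type 1), so the static position error constant is infinite and e_ss = 1/(1+∞) = 0.

0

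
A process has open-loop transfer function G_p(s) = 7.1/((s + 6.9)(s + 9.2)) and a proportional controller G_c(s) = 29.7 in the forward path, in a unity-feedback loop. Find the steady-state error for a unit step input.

The loop is type 0. Static position error constant K_pos = G_c(0)·G_p(0) = 29.7·0.1118 = 3.322.
Steady-state error to a unit step: e_ss = 1/(1+K_pos) = 1/4.322 = 0.231.

0.231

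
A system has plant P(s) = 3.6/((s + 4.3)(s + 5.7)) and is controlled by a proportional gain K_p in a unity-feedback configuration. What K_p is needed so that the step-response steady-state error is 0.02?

Steady-state error for a unit step on this type-0 loop is 1/(1 + K_p·P(0)).
P(0) = 0.1469. Require 1/(1 + K_p·0.1469) = 0.02, so 1 + 0.1469·K_p = 50.
K_p = (50 − 1)/0.1469 = 334.

K_p = 334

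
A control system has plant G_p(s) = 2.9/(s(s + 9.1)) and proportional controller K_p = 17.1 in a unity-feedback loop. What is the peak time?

Closed-loop characteristic equation: s² + 9.1s + 49.59 = 0, so ω_n = 7.042 rad/s and ζ = 9.1/(2·7.042) = 0.6461.
Damped frequency ω_d = ω_n√(1−ζ²) = 5.375 rad/s, so peak time T_p = π/ω_d = 0.585 s.

T_p = 0.585 s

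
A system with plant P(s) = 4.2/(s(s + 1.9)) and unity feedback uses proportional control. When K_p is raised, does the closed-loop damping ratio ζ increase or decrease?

ζ = 1.9/(2√(4.2K_p)); increasing K_p raises the denominator, so ζ falls.

decrease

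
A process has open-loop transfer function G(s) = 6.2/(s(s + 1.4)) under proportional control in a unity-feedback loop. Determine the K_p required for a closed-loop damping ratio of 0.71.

Closed-loop characteristic equation: s² + 1.4s + K_p·6.2 = 0.
So ω_n = √(6.2K_p) and 2ζω_n = 1.4, giving ζ = 1.4/(2√(6.2K_p)).
Setting ζ = 0.71: √(6.2K_p) = 1.4/(2·0.71) = 0.9859, so K_p = 0.972/6.2 = 0.157.

K_p = 0.157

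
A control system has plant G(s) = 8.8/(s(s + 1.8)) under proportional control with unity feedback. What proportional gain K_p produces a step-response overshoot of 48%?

K_p = 1.78

From %OS = 100·exp(−πζ/√(1−ζ²)) = 48%, ζ = −ln(0.48)/√(π²+ln²(0.48)) = 0.2275.
Characteristic equation s² + 1.8s + 8.8K_p = 0 gives ζ = 1.8/(2√(8.8K_p)).
Setting ζ = 0.2275: √(8.8K_p) = 1.8/(2·0.2275) = 3.956, so K_p = 15.65/8.8 = 1.78.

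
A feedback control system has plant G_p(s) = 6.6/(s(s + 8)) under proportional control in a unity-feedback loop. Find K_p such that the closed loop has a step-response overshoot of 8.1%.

K_p = 6.21

From %OS = 100·exp(−πζ/√(1−ζ²)) = 8.1%, ζ = −ln(0.081)/√(π²+ln²(0.081)) = 0.6247.
Characteristic equation s² + 8s + 6.6K_p = 0 gives ζ = 8/(2√(6.6K_p)).
Setting ζ = 0.6247: √(6.6K_p) = 8/(2·0.6247) = 6.403, so K_p = 41/6.6 = 6.21.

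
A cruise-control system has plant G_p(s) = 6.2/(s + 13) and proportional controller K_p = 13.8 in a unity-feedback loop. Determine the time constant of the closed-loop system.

Closed-loop transfer function: T(s) = K_p·G_p(s)/(1 + K_p·G_p(s)) = 85.56/(s + 13 + 85.56) = 85.56/(s + 98.56).
Time constant τ = 1/98.56 = 0.0101 s.

τ = 0.0101 s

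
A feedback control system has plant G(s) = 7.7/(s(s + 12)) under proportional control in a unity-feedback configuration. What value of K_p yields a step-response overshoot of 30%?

From %OS = 100·exp(−πζ/√(1−ζ²)) = 30%, ζ = −ln(0.3)/√(π²+ln²(0.3)) = 0.3579.
Characteristic equation s² + 12s + 7.7K_p = 0 gives ζ = 12/(2√(7.7K_p)).
Setting ζ = 0.3579: √(7.7K_p) = 12/(2·0.3579) = 16.77, so K_p = 281.1/7.7 = 36.5.

K_p = 36.5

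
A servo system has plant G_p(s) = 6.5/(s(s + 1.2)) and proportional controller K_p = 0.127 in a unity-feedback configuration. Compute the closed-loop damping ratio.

ζ = 0.66

With unity feedback the closed-loop characteristic equation is s² + 1.2s + 0.127·6.5 = s² + 1.2s + 0.8255 = 0.
Matching s² + 2ζω_n s + ω_n²: ω_n = √0.8255 = 0.9086 rad/s and 2ζω_n = 1.2, so ζ = 1.2/(2·0.9086) = 0.66.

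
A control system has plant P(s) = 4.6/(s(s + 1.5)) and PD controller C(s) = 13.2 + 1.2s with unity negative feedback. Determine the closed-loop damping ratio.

ζ = 0.45

Forward path: (13.2 + 1.2s)·4.6/(s(s+1.5)). The closed-loop characteristic equation is s² + (1.5 + 4.6·1.2)s + 4.6·13.2 = 0.
That is s² + 7.02s + 60.72 = 0, so ω_n = 7.792 rad/s and ζ = 7.02/(2·7.792) = 0.4504.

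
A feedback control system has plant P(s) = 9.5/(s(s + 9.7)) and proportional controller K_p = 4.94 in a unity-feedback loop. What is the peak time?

Closed-loop characteristic equation: s² + 9.7s + 46.93 = 0, so ω_n = 6.851 rad/s and ζ = 9.7/(2·6.851) = 0.708.
Damped frequency ω_d = ω_n√(1−ζ²) = 4.838 rad/s, so peak time T_p = π/ω_d = 0.649 s.

T_p = 0.649 s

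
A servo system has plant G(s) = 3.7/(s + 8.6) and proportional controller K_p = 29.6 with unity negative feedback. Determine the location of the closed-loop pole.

Closed-loop transfer function: T(s) = K_p·G(s)/(1 + K_p·G(s)) = 109.5/(s + 8.6 + 109.5) = 109.5/(s + 118.1).
The closed-loop pole is at s = −118.1.

s = -118.1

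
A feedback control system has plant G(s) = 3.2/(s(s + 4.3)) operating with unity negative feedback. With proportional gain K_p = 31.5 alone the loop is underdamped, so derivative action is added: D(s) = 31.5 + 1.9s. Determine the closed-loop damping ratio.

ζ = 0.517

Forward path: (31.5 + 1.9s)·3.2/(s(s+4.3)). The closed-loop characteristic equation is s² + (4.3 + 3.2·1.9)s + 3.2·31.5 = 0.
That is s² + 10.38s + 100.8 = 0, so ω_n = 10.04 rad/s and ζ = 10.38/(2·10.04) = 0.5169.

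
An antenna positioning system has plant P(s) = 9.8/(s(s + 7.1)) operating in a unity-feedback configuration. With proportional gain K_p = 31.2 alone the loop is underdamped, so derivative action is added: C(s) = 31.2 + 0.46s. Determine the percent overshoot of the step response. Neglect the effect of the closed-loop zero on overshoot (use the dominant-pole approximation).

Forward path: (31.2 + 0.46s)·9.8/(s(s+7.1)). The closed-loop characteristic equation is s² + (7.1 + 9.8·0.46)s + 9.8·31.2 = 0.
That is s² + 11.61s + 305.8 = 0, so ω_n = 17.49 rad/s and ζ = 11.61/(2·17.49) = 0.3319.
%OS = 100·exp(−πζ/√(1−ζ²)) = 33.1%.

33.1%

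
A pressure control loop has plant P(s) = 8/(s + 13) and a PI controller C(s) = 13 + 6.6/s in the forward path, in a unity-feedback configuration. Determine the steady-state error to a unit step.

The open loop C(s)P(s) has a pole at the origin (type 1), so the static position error constant is infinite and e_ss = 1/(1+∞) = 0.

0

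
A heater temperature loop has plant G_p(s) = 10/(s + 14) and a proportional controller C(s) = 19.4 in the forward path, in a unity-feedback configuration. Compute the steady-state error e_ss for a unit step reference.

0.0673

The loop is type 0. Static position error constant K_pos = C(0)·G_p(0) = 19.4·0.7143 = 13.86.
Steady-state error to a unit step: e_ss = 1/(1+K_pos) = 1/14.86 = 0.0673.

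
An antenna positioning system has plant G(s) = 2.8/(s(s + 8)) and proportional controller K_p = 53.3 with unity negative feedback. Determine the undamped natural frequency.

ω_n = 12.2 rad/s

1 + K_p·G(s) = 0 gives s² + 8s + 149.2 = 0.
Matching s² + 2ζω_n s + ω_n²: ω_n = √149.2 = 12.22 rad/s and 2ζω_n = 8, so ζ = 8/(2·12.22) = 0.327.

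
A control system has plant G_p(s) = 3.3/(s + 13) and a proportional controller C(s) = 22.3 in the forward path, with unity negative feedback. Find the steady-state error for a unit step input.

The loop is type 0. Static position error constant K_pos = C(0)·G_p(0) = 22.3·0.2538 = 5.661.
Steady-state error to a unit step: e_ss = 1/(1+K_pos) = 1/6.661 = 0.15.

0.15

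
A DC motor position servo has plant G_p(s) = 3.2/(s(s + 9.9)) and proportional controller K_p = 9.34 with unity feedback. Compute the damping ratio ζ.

ζ = 0.905

1 + K_p·G_p(s) = 0 gives s² + 9.9s + 29.89 = 0.
Matching s² + 2ζω_n s + ω_n²: ω_n = √29.89 = 5.467 rad/s and 2ζω_n = 9.9, so ζ = 9.9/(2·5.467) = 0.905.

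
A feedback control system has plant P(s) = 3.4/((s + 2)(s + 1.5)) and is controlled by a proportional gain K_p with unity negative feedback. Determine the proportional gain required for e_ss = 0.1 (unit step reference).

Steady-state error for a unit step on this type-0 loop is 1/(1 + K_p·P(0)).
P(0) = 1.133. Require 1/(1 + K_p·1.133) = 0.1, so 1 + 1.133·K_p = 10.
K_p = (10 − 1)/1.133 = 7.94.

K_p = 7.94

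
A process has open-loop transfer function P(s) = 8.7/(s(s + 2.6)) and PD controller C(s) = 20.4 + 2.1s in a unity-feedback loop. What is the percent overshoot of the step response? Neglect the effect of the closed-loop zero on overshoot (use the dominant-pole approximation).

Forward path: (20.4 + 2.1s)·8.7/(s(s+2.6)). The closed-loop characteristic equation is s² + (2.6 + 8.7·2.1)s + 8.7·20.4 = 0.
That is s² + 20.87s + 177.5 = 0, so ω_n = 13.32 rad/s and ζ = 20.87/(2·13.32) = 0.7833.
%OS = 100·exp(−πζ/√(1−ζ²)) = 1.91%.

1.91%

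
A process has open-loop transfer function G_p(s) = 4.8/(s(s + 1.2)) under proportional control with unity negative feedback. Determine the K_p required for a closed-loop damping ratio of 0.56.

K_p = 0.239

Closed-loop characteristic equation: s² + 1.2s + K_p·4.8 = 0.
So ω_n = √(4.8K_p) and 2ζω_n = 1.2, giving ζ = 1.2/(2√(4.8K_p)).
Setting ζ = 0.56: √(4.8K_p) = 1.2/(2·0.56) = 1.071, so K_p = 1.148/4.8 = 0.239.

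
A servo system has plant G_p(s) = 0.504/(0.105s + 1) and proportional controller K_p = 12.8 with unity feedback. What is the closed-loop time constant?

Closed loop: T(s) = K_p·G_p/(1+K_p·G_p) = 6.451/(0.105s + 1 + 6.451), with pole at s = −(1 + 6.451)/0.105 = −70.96.
Closed-loop time constant τ = 1/70.96 = 0.0141 s.

τ = 0.0141 s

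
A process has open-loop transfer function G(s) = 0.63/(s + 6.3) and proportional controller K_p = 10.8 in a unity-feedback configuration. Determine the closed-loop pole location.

s = -13.1

Closed-loop transfer function: T(s) = K_p·G(s)/(1 + K_p·G(s)) = 6.804/(s + 6.3 + 6.804) = 6.804/(s + 13.1).
The closed-loop pole is at s = −13.1.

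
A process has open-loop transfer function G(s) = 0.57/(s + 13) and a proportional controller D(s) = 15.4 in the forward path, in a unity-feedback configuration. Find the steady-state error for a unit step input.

The loop is type 0. Static position error constant K_pos = D(0)·G(0) = 15.4·0.04385 = 0.6752.
Steady-state error to a unit step: e_ss = 1/(1+K_pos) = 1/1.675 = 0.597.

0.597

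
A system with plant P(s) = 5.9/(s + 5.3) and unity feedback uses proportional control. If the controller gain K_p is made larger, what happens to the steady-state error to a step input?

The position error constant K_pos = K_p·P(0) grows with K_p, and e_ss = 1/(1+K_pos) falls.

decrease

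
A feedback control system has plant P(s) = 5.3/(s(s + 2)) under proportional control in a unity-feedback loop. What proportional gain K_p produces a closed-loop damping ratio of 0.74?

Closed-loop characteristic equation: s² + 2s + K_p·5.3 = 0.
So ω_n = √(5.3K_p) and 2ζω_n = 2, giving ζ = 2/(2√(5.3K_p)).
Setting ζ = 0.74: √(5.3K_p) = 2/(2·0.74) = 1.351, so K_p = 1.826/5.3 = 0.345.

K_p = 0.345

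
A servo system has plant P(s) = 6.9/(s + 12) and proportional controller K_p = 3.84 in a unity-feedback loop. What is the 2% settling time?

Closed-loop transfer function: T(s) = K_p·P(s)/(1 + K_p·P(s)) = 26.5/(s + 12 + 26.5) = 26.5/(s + 38.5).
Time constant τ = 1/38.5 = 0.02598 s, so the 2% settling time is about 4τ = 0.104 s.

T_s ≈ 0.104 s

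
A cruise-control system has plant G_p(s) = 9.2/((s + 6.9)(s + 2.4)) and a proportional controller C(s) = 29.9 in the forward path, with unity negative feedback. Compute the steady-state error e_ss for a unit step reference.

The loop is type 0. Static position error constant K_pos = C(0)·G_p(0) = 29.9·0.5556 = 16.61.
Steady-state error to a unit step: e_ss = 1/(1+K_pos) = 1/17.61 = 0.0568.

0.0568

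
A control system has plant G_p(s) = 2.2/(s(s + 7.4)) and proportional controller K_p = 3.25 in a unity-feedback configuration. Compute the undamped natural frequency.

ω_n = 2.67 rad/s

The closed-loop denominator is s(s+7.4) + 3.25·2.2 = s² + 7.4s + 7.15.
Matching s² + 2ζω_n s + ω_n²: ω_n = √7.15 = 2.674 rad/s and 2ζω_n = 7.4, so ζ = 7.4/(2·2.674) = 1.38.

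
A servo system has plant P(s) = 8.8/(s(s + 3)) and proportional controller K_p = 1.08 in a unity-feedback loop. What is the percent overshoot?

17.4%

From 1 + K_pP(s) = 0: s² + 3s + 9.504 = 0 ⇒ ω_n = 3.083, ζ = 0.4866.
%OS = 100·exp(−πζ/√(1−ζ²)) = 100·exp(−π·0.4866/√0.7633) = 17.4%.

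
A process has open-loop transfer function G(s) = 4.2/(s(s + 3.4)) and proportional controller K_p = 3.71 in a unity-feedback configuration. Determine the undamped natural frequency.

ω_n = 3.95 rad/s

1 + K_p·G(s) = 0 gives s² + 3.4s + 15.58 = 0.
So ω_n² = 15.58 ⇒ ω_n = 3.947 rad/s, and ζ = 3.4/(2ω_n) = 0.431.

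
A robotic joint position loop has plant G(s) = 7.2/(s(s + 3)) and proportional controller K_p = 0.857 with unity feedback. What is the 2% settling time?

T_s ≈ 2.67 s

From 1 + K_pG(s) = 0: s² + 3s + 6.17 = 0 ⇒ ω_n = 2.484, ζ = 0.6039.
2% settling time T_s ≈ 4/(ζω_n) = 4/1.5 = 2.67 s.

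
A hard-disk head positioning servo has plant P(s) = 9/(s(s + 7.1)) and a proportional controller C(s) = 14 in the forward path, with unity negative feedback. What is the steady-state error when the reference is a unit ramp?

The loop has one pole at the origin (type 1). Velocity error constant K_v = lim_{s→0} s·C(s)P(s) = 14·9/7.1 = 17.75.
Steady-state error to a unit ramp: e_ss = 1/K_v = 0.0563.

0.0563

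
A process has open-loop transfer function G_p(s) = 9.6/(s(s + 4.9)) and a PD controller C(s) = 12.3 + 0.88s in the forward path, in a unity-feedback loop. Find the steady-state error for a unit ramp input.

0.0415

The loop has one pole at the origin (type 1). Velocity error constant K_v = lim_{s→0} s·C(s)G_p(s) = 12.3·9.6/4.9 = 24.1.
Steady-state error to a unit ramp: e_ss = 1/K_v = 0.0415.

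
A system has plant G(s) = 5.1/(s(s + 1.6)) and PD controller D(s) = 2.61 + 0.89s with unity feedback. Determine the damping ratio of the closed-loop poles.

Forward path: (2.61 + 0.89s)·5.1/(s(s+1.6)). The closed-loop characteristic equation is s² + (1.6 + 5.1·0.89)s + 5.1·2.61 = 0.
That is s² + 6.139s + 13.31 = 0, so ω_n = 3.648 rad/s and ζ = 6.139/(2·3.648) = 0.8413.

ζ = 0.841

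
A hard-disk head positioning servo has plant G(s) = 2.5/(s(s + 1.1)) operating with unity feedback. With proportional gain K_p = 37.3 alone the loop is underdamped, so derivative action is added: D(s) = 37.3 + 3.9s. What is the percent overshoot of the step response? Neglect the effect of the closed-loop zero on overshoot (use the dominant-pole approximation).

Forward path: (37.3 + 3.9s)·2.5/(s(s+1.1)). The closed-loop characteristic equation is s² + (1.1 + 2.5·3.9)s + 2.5·37.3 = 0.
That is s² + 10.85s + 93.25 = 0, so ω_n = 9.657 rad/s and ζ = 10.85/(2·9.657) = 0.5618.
%OS = 100·exp(−πζ/√(1−ζ²)) = 11.8%.

11.8%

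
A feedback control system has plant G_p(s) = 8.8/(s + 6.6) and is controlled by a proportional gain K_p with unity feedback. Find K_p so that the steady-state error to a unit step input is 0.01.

K_p = 74.2

For a type-0 loop with proportional control, e_ss = 1/(1 + K_p·G_p(0)).
G_p(0) = 1.333. Require 1/(1 + K_p·1.333) = 0.01, so 1 + 1.333·K_p = 100.
K_p = (100 − 1)/1.333 = 74.2.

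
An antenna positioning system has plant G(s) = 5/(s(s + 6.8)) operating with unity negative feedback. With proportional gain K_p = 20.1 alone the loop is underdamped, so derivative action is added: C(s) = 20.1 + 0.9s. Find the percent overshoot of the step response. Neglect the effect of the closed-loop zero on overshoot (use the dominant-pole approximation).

Forward path: (20.1 + 0.9s)·5/(s(s+6.8)). The closed-loop characteristic equation is s² + (6.8 + 5·0.9)s + 5·20.1 = 0.
That is s² + 11.3s + 100.5 = 0, so ω_n = 10.02 rad/s and ζ = 11.3/(2·10.02) = 0.5636.
%OS = 100·exp(−πζ/√(1−ζ²)) = 11.7%.

11.7%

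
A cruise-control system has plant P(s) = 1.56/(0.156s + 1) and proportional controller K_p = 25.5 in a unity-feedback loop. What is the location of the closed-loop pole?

s = -261.4

Closed loop: T(s) = K_p·P/(1+K_p·P) = 39.78/(0.156s + 1 + 39.78), with pole at s = −(1 + 39.78)/0.156 = −261.4.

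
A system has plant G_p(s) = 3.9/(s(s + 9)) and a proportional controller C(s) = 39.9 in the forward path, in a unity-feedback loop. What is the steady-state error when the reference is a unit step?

0

The open loop C(s)G_p(s) has a pole at the origin (type 1), so the static position error constant is infinite and e_ss = 1/(1+∞) = 0.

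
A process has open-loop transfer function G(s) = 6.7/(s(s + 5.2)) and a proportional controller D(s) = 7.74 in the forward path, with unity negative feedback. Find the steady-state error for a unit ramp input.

The loop has one pole at the origin (type 1). Velocity error constant K_v = lim_{s→0} s·D(s)G(s) = 7.74·6.7/5.2 = 9.973.
Steady-state error to a unit ramp: e_ss = 1/K_v = 0.1.

0.1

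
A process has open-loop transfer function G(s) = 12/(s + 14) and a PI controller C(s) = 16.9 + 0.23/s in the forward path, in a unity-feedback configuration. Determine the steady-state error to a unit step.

The open loop C(s)G(s) has a pole at the origin (type 1), so the static position error constant is infinite and e_ss = 1/(1+∞) = 0.

0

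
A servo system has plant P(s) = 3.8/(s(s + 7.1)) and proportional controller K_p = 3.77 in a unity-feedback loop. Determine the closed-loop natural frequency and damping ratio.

ω_n = 3.78 rad/s, ζ = 0.938

1 + K_p·P(s) = 0 gives s² + 7.1s + 14.33 = 0.
So ω_n² = 14.33 ⇒ ω_n = 3.785 rad/s, and ζ = 7.1/(2ω_n) = 0.938.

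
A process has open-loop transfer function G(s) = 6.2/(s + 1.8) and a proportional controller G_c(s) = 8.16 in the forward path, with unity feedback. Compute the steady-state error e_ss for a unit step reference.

0.0344

The loop is type 0. Static position error constant K_pos = G_c(0)·G(0) = 8.16·3.444 = 28.11.
Steady-state error to a unit step: e_ss = 1/(1+K_pos) = 1/29.11 = 0.0344.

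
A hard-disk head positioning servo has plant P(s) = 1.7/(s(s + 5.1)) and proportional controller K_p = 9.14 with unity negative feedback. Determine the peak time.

Closed-loop characteristic equation: s² + 5.1s + 15.54 = 0, so ω_n = 3.942 rad/s and ζ = 5.1/(2·3.942) = 0.6469.
Damped frequency ω_d = ω_n√(1−ζ²) = 3.006 rad/s, so peak time T_p = π/ω_d = 1.05 s.

T_p = 1.05 s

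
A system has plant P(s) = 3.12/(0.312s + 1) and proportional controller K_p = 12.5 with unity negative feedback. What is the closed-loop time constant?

τ = 0.0078 s

Closed loop: T(s) = K_p·P/(1+K_p·P) = 39/(0.312s + 1 + 39), with pole at s = −(1 + 39)/0.312 = −128.2.
Closed-loop time constant τ = 1/128.2 = 0.0078 s.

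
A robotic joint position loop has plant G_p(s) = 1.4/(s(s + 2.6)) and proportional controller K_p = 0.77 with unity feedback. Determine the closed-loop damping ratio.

ζ = 1.25

1 + K_p·G_p(s) = 0 gives s² + 2.6s + 1.078 = 0.
So ω_n² = 1.078 ⇒ ω_n = 1.038 rad/s, and ζ = 2.6/(2ω_n) = 1.25.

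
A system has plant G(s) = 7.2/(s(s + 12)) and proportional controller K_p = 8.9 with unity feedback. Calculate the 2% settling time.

Closed-loop characteristic equation: s² + 12s + 64.08 = 0, so ω_n = 8.005 rad/s and ζ = 12/(2·8.005) = 0.7495.
2% settling time T_s ≈ 4/(ζω_n) = 4/6 = 0.667 s.

T_s ≈ 0.667 s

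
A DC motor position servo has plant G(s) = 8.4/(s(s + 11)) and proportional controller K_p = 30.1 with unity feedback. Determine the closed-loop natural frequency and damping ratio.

The closed-loop denominator is s(s+11) + 30.1·8.4 = s² + 11s + 252.8.
Matching s² + 2ζω_n s + ω_n²: ω_n = √252.8 = 15.9 rad/s and 2ζω_n = 11, so ζ = 11/(2·15.9) = 0.346.

ω_n = 15.9 rad/s, ζ = 0.346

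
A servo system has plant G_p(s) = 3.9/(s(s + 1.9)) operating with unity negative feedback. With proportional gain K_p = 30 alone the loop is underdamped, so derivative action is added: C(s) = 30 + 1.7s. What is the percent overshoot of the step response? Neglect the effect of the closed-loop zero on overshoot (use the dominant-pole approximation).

Forward path: (30 + 1.7s)·3.9/(s(s+1.9)). The closed-loop characteristic equation is s² + (1.9 + 3.9·1.7)s + 3.9·30 = 0.
That is s² + 8.53s + 117 = 0, so ω_n = 10.82 rad/s and ζ = 8.53/(2·10.82) = 0.3943.
%OS = 100·exp(−πζ/√(1−ζ²)) = 26%.

26%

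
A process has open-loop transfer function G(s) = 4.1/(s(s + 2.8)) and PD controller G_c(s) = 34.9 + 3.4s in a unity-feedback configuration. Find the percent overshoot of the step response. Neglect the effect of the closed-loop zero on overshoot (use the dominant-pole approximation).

4.61%

Forward path: (34.9 + 3.4s)·4.1/(s(s+2.8)). The closed-loop characteristic equation is s² + (2.8 + 4.1·3.4)s + 4.1·34.9 = 0.
That is s² + 16.74s + 143.1 = 0, so ω_n = 11.96 rad/s and ζ = 16.74/(2·11.96) = 0.6997.
%OS = 100·exp(−πζ/√(1−ζ²)) = 4.61%.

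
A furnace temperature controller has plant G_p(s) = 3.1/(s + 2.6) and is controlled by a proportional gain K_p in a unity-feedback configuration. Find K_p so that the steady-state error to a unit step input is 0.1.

K_p = 7.55

Steady-state error for a unit step on this type-0 loop is 1/(1 + K_p·G_p(0)).
G_p(0) = 1.192. Require 1/(1 + K_p·1.192) = 0.1, so 1 + 1.192·K_p = 10.
K_p = (10 − 1)/1.192 = 7.55.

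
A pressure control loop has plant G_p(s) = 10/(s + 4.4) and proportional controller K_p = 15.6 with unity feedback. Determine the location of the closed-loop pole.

s = -160.4

Closed-loop transfer function: T(s) = K_p·G_p(s)/(1 + K_p·G_p(s)) = 156/(s + 4.4 + 156) = 156/(s + 160.4).
The closed-loop pole is at s = −160.4.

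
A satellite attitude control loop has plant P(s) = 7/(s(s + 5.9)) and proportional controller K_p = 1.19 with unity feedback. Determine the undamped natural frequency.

ω_n = 2.89 rad/s

With unity feedback the closed-loop characteristic equation is s² + 5.9s + 1.19·7 = s² + 5.9s + 8.33 = 0.
Matching s² + 2ζω_n s + ω_n²: ω_n = √8.33 = 2.886 rad/s and 2ζω_n = 5.9, so ζ = 5.9/(2·2.886) = 1.02.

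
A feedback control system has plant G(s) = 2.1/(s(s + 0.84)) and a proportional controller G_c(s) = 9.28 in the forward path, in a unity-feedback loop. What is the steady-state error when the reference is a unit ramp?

0.0431

The loop has one pole at the origin (type 1). Velocity error constant K_v = lim_{s→0} s·G_c(s)G(s) = 9.28·2.1/0.84 = 23.2.
Steady-state error to a unit ramp: e_ss = 1/K_v = 0.0431.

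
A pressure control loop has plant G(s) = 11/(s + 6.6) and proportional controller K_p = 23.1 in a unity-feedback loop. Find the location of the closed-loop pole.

Closed-loop transfer function: T(s) = K_p·G(s)/(1 + K_p·G(s)) = 254.1/(s + 6.6 + 254.1) = 254.1/(s + 260.7).
The closed-loop pole is at s = −260.7.

s = -260.7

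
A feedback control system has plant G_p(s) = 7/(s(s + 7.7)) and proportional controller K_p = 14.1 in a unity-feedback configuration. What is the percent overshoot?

26.7%

Closed-loop characteristic equation: s² + 7.7s + 98.7 = 0, so ω_n = 9.935 rad/s and ζ = 7.7/(2·9.935) = 0.3875.
%OS = 100·exp(−πζ/√(1−ζ²)) = 100·exp(−π·0.3875/√0.8498) = 26.7%.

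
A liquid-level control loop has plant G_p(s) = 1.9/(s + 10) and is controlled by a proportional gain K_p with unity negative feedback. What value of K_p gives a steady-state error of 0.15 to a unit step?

K_p = 29.8

Steady-state error for a unit step on this type-0 loop is 1/(1 + K_p·G_p(0)).
G_p(0) = 0.19. Require 1/(1 + K_p·0.19) = 0.15, so 1 + 0.19·K_p = 6.667.
K_p = (6.667 − 1)/0.19 = 29.8.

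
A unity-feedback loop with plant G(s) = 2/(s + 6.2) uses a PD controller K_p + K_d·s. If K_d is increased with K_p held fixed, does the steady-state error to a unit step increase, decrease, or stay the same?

unchanged

At s = 0 the derivative term contributes nothing: C(0) = K_p regardless of K_d, so K_pos = K_p·G(0) and e_ss are unchanged.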